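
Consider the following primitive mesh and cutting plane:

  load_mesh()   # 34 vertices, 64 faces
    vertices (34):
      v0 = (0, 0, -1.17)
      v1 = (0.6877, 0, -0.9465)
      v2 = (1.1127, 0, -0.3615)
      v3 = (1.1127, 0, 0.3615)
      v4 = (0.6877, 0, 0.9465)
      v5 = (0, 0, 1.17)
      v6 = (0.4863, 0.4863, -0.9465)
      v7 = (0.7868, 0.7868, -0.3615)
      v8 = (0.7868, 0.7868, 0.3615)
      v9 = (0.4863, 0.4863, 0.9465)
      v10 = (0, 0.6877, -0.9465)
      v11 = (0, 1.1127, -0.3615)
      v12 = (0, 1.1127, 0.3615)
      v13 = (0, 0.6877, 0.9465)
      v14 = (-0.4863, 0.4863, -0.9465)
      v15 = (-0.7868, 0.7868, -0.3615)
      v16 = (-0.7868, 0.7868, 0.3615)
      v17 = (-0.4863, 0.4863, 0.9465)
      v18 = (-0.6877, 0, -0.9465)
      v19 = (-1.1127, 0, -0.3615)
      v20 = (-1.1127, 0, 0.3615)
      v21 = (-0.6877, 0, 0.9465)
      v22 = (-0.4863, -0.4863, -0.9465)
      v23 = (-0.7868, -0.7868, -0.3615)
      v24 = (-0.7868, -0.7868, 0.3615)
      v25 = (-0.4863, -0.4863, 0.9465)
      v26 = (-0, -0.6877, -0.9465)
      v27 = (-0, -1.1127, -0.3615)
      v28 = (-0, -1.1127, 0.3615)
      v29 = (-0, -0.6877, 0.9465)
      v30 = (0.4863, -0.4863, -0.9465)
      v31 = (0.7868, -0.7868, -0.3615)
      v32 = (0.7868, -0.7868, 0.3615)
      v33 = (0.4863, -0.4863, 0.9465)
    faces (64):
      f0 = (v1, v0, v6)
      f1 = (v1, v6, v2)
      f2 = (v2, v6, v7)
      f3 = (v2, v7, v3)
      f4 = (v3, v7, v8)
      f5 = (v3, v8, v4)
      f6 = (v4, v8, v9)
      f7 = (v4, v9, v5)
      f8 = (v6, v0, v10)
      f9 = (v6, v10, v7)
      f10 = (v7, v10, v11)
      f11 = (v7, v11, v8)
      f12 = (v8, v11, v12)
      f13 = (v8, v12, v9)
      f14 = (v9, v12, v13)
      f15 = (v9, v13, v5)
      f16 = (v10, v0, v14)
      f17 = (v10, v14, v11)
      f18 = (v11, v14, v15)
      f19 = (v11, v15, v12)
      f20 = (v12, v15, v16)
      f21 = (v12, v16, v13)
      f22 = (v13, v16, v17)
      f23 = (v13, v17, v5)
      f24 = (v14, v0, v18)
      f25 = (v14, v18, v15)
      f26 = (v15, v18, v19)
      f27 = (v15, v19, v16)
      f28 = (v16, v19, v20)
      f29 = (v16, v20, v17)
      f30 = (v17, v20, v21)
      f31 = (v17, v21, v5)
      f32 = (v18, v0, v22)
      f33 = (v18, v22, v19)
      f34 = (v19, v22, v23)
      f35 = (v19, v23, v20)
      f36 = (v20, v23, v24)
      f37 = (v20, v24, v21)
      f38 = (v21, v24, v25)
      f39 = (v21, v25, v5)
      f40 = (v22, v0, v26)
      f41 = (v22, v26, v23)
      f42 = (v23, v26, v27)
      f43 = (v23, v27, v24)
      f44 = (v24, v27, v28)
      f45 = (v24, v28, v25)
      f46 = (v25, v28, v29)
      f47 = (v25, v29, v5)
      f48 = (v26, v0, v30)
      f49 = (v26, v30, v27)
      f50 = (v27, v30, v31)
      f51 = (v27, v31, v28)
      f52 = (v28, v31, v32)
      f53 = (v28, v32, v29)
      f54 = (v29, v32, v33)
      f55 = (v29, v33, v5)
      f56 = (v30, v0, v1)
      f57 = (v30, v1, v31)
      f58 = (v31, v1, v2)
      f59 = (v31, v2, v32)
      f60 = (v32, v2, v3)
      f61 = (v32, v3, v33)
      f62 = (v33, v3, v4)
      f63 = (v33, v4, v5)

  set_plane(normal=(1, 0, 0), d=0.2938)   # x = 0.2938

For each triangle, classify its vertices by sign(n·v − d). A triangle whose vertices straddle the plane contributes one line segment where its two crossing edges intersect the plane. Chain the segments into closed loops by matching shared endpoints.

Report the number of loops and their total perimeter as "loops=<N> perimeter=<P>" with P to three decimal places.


loops=1 perimeter=6.669

Straddling triangles (20 of 64):
  (v1,v0,v6) [+-+] → (0.2938, 0, -1.07452)–(0.2938, 0.2938, -1.03497)  len=0.2964
  (v4,v9,v5) [++-] → (0.2938, 0.2938, 1.03497)–(0.2938, 0, 1.07452)  len=0.2964
  (v6,v0,v10) [+--] → (0.2938, 0.2938, -1.03497)–(0.2938, 0.566023, -0.9465)  len=0.2862
  (v6,v10,v7) [+-+] → (0.2938, 0.566023, -0.9465)–(0.2938, 0.724705, -0.728054)  len=0.2700
  (v7,v10,v11) [+--] → (0.2938, 0.724705, -0.728054)–(0.2938, 0.991005, -0.3615)  len=0.4531
  (v7,v11,v8) [+-+] → (0.2938, 0.991005, -0.3615)–(0.2938, 0.991005, -0.0915236)  len=0.2700
  (v8,v11,v12) [+--] → (0.2938, 0.991005, -0.0915236)–(0.2938, 0.991005, 0.3615)  len=0.4530
  (v8,v12,v9) [+-+] → (0.2938, 0.991005, 0.3615)–(0.2938, 0.734258, 0.71493)  len=0.4368
  (v9,v12,v13) [+--] → (0.2938, 0.734258, 0.71493)–(0.2938, 0.566023, 0.9465)  len=0.2862
  (v9,v13,v5) [+--] → (0.2938, 0.566023, 0.9465)–(0.2938, 0.2938, 1.03497)  len=0.2862
  (v26,v0,v30) [--+] → (0.2938, -0.2938, -1.03497)–(0.2938, -0.566023, -0.9465)  len=0.2862
  (v26,v30,v27) [-+-] → (0.2938, -0.566023, -0.9465)–(0.2938, -0.734258, -0.71493)  len=0.2862
  (v27,v30,v31) [-++] → (0.2938, -0.734258, -0.71493)–(0.2938, -0.991005, -0.3615)  len=0.4368
  (v27,v31,v28) [-+-] → (0.2938, -0.991005, -0.3615)–(0.2938, -0.991005, 0.0915236)  len=0.4530
  (v28,v31,v32) [-++] → (0.2938, -0.991005, 0.0915236)–(0.2938, -0.991005, 0.3615)  len=0.2700
  (v28,v32,v29) [-+-] → (0.2938, -0.991005, 0.3615)–(0.2938, -0.724705, 0.728054)  len=0.4531
  (v29,v32,v33) [-++] → (0.2938, -0.724705, 0.728054)–(0.2938, -0.566023, 0.9465)  len=0.2700
  (v29,v33,v5) [-+-] → (0.2938, -0.566023, 0.9465)–(0.2938, -0.2938, 1.03497)  len=0.2862
  (v30,v0,v1) [+-+] → (0.2938, -0.2938, -1.03497)–(0.2938, 0, -1.07452)  len=0.2964
  (v33,v4,v5) [++-] → (0.2938, 0, 1.07452)–(0.2938, -0.2938, 1.03497)  len=0.2964

Chained into 1 loop(s):
  loop 1: 20 segments, perimeter = 6.6690
Total perimeter = 6.669


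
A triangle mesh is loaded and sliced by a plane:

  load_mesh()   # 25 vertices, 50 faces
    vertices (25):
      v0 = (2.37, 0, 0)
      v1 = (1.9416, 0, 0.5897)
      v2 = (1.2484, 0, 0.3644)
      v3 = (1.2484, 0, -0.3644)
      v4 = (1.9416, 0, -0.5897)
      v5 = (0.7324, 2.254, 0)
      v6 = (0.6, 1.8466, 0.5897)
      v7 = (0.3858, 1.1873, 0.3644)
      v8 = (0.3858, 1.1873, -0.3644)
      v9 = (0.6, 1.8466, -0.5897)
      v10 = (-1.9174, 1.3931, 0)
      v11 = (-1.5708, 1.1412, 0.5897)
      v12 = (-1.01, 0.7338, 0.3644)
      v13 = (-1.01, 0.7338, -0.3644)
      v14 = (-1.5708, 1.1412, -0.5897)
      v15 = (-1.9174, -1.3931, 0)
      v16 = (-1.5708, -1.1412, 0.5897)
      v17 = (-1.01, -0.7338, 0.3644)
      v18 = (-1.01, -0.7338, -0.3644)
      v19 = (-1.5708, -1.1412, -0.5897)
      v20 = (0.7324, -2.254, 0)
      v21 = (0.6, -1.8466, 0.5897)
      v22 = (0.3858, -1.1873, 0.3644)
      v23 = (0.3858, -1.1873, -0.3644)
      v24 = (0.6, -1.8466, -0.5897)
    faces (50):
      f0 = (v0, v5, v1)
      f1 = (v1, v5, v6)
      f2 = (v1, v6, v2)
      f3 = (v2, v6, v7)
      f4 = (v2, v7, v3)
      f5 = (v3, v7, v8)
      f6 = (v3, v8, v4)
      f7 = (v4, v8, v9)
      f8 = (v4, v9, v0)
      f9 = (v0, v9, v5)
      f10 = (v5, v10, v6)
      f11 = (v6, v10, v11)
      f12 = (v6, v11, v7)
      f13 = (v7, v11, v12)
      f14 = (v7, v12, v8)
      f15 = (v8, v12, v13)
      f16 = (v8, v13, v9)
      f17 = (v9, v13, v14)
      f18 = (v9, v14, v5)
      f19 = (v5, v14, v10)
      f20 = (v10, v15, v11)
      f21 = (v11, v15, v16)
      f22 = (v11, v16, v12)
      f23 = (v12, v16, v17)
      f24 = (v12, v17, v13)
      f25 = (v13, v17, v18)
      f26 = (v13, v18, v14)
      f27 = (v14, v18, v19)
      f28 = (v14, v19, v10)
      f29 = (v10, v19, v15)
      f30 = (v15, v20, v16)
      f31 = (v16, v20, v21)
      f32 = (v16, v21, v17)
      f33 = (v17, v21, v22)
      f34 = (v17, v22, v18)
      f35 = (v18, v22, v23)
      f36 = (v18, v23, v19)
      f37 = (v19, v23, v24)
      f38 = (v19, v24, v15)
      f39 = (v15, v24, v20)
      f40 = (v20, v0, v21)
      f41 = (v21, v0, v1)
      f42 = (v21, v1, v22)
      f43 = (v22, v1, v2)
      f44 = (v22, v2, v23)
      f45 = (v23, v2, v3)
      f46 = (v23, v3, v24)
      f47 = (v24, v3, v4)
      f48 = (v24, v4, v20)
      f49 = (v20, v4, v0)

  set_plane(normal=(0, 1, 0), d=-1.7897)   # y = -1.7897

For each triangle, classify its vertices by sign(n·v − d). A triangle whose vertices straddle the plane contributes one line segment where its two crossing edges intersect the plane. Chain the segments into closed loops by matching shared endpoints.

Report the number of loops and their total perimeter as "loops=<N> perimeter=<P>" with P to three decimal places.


loops=1 perimeter=4.434

Straddling triangles (14 of 50):
  (v15,v20,v16) [+-+] → (-0.696688, -1.7897, 0)–(-0.228577, -1.7897, 0.246044)  len=0.5288
  (v16,v20,v21) [+--] → (-0.228577, -1.7897, 0.246044)–(0.424896, -1.7897, 0.5897)  len=0.7383
  (v16,v21,v17) [+-+] → (0.424896, -1.7897, 0.5897)–(0.517677, -1.7897, 0.57818)  len=0.0935
  (v17,v21,v22) [+-+] → (0.517677, -1.7897, 0.57818)–(0.581514, -1.7897, 0.570256)  len=0.0643
  (v19,v23,v24) [++-] → (0.581514, -1.7897, -0.570256)–(0.424896, -1.7897, -0.5897)  len=0.1578
  (v19,v24,v15) [+-+] → (0.424896, -1.7897, -0.5897)–(0.284145, -1.7897, -0.515711)  len=0.1590
  (v15,v24,v20) [+--] → (0.284145, -1.7897, -0.515711)–(-0.696688, -1.7897, 0)  len=1.1081
  (v20,v0,v21) [-+-] → (1.06973, -1.7897, 0)–(0.65454, -1.7897, 0.571529)  len=0.7064
  (v21,v0,v1) [-++] → (0.65454, -1.7897, 0.571529)–(0.641339, -1.7897, 0.5897)  len=0.0225
  (v21,v1,v22) [-++] → (0.641339, -1.7897, 0.5897)–(0.581514, -1.7897, 0.570256)  len=0.0629
  (v23,v3,v24) [++-] → (0.619979, -1.7897, -0.582758)–(0.581514, -1.7897, -0.570256)  len=0.0404
  (v24,v3,v4) [-++] → (0.619979, -1.7897, -0.582758)–(0.641339, -1.7897, -0.5897)  len=0.0225
  (v24,v4,v20) [-+-] → (0.641339, -1.7897, -0.5897)–(0.981482, -1.7897, -0.121472)  len=0.5787
  (v20,v4,v0) [-++] → (0.981482, -1.7897, -0.121472)–(1.06973, -1.7897, 0)  len=0.1501

Chained into 1 loop(s):
  loop 1: 14 segments, perimeter = 4.4335
Total perimeter = 4.434


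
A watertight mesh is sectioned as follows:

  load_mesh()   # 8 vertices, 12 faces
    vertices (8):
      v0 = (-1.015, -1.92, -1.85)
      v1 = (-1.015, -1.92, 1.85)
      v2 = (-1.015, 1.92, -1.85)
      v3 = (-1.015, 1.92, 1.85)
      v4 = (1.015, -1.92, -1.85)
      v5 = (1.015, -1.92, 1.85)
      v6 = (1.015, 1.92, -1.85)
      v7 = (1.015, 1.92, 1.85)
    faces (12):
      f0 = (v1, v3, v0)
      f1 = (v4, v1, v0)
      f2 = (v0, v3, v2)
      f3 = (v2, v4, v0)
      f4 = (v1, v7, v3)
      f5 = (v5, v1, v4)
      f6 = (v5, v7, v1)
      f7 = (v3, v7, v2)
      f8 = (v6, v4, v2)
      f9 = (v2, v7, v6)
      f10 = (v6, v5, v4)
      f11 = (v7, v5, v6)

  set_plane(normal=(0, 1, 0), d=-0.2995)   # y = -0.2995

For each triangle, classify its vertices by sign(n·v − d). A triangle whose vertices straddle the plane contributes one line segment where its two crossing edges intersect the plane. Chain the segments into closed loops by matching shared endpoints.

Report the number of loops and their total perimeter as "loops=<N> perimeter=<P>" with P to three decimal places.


Straddling triangles (8 of 12):
  (v1,v3,v0) [-+-] → (-1.015, -0.2995, 1.85)–(-1.015, -0.2995, -0.288581)  len=2.1386
  (v0,v3,v2) [-++] → (-1.015, -0.2995, -0.288581)–(-1.015, -0.2995, -1.85)  len=1.5614
  (v2,v4,v0) [+--] → (0.158329, -0.2995, -1.85)–(-1.015, -0.2995, -1.85)  len=1.1733
  (v1,v7,v3) [-++] → (-0.158329, -0.2995, 1.85)–(-1.015, -0.2995, 1.85)  len=0.8567
  (v5,v7,v1) [-+-] → (1.015, -0.2995, 1.85)–(-0.158329, -0.2995, 1.85)  len=1.1733
  (v6,v4,v2) [+-+] → (1.015, -0.2995, -1.85)–(0.158329, -0.2995, -1.85)  len=0.8567
  (v6,v5,v4) [+--] → (1.015, -0.2995, 0.288581)–(1.015, -0.2995, -1.85)  len=2.1386
  (v7,v5,v6) [+-+] → (1.015, -0.2995, 1.85)–(1.015, -0.2995, 0.288581)  len=1.5614

Chained into 1 loop(s):
  loop 1: 8 segments, perimeter = 11.4600
Total perimeter = 11.460

loops=1 perimeter=11.460


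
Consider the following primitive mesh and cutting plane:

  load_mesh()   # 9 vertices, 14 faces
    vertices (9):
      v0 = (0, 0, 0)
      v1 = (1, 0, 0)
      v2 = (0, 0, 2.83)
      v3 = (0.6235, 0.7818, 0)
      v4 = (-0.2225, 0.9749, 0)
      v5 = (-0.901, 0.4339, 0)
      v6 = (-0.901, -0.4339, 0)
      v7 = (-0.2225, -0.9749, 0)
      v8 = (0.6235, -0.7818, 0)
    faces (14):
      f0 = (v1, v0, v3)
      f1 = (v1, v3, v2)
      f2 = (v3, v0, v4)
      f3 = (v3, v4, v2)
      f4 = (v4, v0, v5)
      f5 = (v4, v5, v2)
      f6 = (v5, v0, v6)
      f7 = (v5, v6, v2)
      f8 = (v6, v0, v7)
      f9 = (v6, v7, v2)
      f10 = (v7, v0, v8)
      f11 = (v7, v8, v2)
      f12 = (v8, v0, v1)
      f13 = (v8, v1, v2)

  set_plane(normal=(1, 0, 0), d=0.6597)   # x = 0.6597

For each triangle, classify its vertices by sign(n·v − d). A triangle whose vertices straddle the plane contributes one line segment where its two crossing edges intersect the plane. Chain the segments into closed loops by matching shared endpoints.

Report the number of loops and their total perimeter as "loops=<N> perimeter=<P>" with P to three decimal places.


Straddling triangles (4 of 14):
  (v1,v0,v3) [+--] → (0.6597, 0, 0)–(0.6597, 0.706631, 0)  len=0.7066
  (v1,v3,v2) [+--] → (0.6597, 0.706631, 0)–(0.6597, 0, 0.963049)  len=1.1945
  (v8,v0,v1) [--+] → (0.6597, 0, 0)–(0.6597, -0.706631, 0)  len=0.7066
  (v8,v1,v2) [-+-] → (0.6597, -0.706631, 0)–(0.6597, 0, 0.963049)  len=1.1945

Chained into 1 loop(s):
  loop 1: 4 segments, perimeter = 3.8022
Total perimeter = 3.802

loops=1 perimeter=3.802


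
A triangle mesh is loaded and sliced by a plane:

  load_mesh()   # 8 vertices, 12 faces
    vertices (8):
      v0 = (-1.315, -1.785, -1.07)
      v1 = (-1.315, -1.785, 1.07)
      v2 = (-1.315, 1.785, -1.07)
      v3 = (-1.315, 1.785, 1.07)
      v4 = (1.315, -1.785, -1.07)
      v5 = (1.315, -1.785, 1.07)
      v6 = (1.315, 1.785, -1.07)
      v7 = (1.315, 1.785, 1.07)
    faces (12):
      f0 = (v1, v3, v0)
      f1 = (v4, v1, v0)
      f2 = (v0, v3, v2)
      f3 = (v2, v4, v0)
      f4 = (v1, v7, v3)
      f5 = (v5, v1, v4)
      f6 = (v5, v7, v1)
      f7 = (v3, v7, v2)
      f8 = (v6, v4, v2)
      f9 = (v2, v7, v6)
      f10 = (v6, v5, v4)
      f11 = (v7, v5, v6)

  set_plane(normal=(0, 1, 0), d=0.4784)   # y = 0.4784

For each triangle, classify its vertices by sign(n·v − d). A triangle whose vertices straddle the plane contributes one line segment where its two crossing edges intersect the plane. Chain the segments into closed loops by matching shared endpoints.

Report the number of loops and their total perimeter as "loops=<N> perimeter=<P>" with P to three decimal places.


Straddling triangles (8 of 12):
  (v1,v3,v0) [-+-] → (-1.315, 0.4784, 1.07)–(-1.315, 0.4784, 0.286772)  len=0.7832
  (v0,v3,v2) [-++] → (-1.315, 0.4784, 0.286772)–(-1.315, 0.4784, -1.07)  len=1.3568
  (v2,v4,v0) [+--] → (-0.352435, 0.4784, -1.07)–(-1.315, 0.4784, -1.07)  len=0.9626
  (v1,v7,v3) [-++] → (0.352435, 0.4784, 1.07)–(-1.315, 0.4784, 1.07)  len=1.6674
  (v5,v7,v1) [-+-] → (1.315, 0.4784, 1.07)–(0.352435, 0.4784, 1.07)  len=0.9626
  (v6,v4,v2) [+-+] → (1.315, 0.4784, -1.07)–(-0.352435, 0.4784, -1.07)  len=1.6674
  (v6,v5,v4) [+--] → (1.315, 0.4784, -0.286772)–(1.315, 0.4784, -1.07)  len=0.7832
  (v7,v5,v6) [+-+] → (1.315, 0.4784, 1.07)–(1.315, 0.4784, -0.286772)  len=1.3568

Chained into 1 loop(s):
  loop 1: 8 segments, perimeter = 9.5400
Total perimeter = 9.540

loops=1 perimeter=9.540


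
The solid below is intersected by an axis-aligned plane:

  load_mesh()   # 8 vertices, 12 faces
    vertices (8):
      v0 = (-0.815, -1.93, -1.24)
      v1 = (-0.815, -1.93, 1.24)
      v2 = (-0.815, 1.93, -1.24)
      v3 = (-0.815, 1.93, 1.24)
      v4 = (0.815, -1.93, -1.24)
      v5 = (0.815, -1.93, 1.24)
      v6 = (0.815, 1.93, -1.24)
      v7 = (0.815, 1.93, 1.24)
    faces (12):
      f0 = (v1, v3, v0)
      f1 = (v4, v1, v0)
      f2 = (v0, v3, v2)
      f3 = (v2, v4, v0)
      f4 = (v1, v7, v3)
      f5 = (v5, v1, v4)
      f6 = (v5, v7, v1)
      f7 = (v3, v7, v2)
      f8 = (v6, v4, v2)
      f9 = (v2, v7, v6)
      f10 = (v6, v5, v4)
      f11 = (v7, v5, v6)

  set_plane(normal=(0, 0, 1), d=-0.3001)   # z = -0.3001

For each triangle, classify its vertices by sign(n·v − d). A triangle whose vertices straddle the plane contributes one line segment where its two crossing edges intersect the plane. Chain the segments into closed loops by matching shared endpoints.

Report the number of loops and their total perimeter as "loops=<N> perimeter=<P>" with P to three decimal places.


Straddling triangles (8 of 12):
  (v1,v3,v0) [++-] → (-0.815, -0.467091, -0.3001)–(-0.815, -1.93, -0.3001)  len=1.4629
  (v4,v1,v0) [-+-] → (0.197243, -1.93, -0.3001)–(-0.815, -1.93, -0.3001)  len=1.0122
  (v0,v3,v2) [-+-] → (-0.815, -0.467091, -0.3001)–(-0.815, 1.93, -0.3001)  len=2.3971
  (v5,v1,v4) [++-] → (0.197243, -1.93, -0.3001)–(0.815, -1.93, -0.3001)  len=0.6178
  (v3,v7,v2) [++-] → (-0.197243, 1.93, -0.3001)–(-0.815, 1.93, -0.3001)  len=0.6178
  (v2,v7,v6) [-+-] → (-0.197243, 1.93, -0.3001)–(0.815, 1.93, -0.3001)  len=1.0122
  (v6,v5,v4) [-+-] → (0.815, 0.467091, -0.3001)–(0.815, -1.93, -0.3001)  len=2.3971
  (v7,v5,v6) [++-] → (0.815, 0.467091, -0.3001)–(0.815, 1.93, -0.3001)  len=1.4629

Chained into 1 loop(s):
  loop 1: 8 segments, perimeter = 10.9800
Total perimeter = 10.980

loops=1 perimeter=10.980


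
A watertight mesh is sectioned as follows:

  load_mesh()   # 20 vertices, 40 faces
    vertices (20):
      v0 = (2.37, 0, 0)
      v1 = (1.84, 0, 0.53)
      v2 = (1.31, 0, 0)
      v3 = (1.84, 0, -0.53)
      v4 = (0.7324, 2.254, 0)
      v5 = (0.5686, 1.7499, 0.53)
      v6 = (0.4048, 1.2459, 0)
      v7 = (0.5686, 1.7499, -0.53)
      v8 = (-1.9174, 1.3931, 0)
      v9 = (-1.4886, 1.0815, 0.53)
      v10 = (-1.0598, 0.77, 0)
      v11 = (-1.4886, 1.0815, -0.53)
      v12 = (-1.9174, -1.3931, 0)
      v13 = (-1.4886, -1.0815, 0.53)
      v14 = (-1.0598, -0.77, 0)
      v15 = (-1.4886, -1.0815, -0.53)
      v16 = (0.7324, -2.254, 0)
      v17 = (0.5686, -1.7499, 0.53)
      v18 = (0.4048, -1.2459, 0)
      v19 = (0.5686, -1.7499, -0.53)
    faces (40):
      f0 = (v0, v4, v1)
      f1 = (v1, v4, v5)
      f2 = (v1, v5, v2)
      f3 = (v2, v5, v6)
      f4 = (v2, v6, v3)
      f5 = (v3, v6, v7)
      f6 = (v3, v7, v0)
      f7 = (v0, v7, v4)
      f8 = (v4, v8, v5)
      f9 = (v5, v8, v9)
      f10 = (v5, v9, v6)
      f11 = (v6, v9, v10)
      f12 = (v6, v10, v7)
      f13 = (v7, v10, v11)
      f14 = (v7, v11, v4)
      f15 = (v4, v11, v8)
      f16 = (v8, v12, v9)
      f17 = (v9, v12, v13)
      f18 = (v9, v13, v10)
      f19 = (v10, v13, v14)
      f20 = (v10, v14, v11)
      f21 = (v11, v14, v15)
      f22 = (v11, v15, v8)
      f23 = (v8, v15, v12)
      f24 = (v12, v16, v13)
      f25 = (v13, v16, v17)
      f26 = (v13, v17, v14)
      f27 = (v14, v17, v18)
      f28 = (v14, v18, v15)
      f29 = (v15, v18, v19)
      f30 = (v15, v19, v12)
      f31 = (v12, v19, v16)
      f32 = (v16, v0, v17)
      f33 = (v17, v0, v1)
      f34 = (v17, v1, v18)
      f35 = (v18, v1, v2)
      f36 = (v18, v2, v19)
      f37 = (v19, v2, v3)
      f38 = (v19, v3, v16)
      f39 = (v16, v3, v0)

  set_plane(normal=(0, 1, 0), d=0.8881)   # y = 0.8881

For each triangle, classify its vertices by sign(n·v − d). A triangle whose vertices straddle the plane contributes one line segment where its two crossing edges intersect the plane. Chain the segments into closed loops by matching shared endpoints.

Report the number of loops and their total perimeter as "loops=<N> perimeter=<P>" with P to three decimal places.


Straddling triangles (18 of 40):
  (v0,v4,v1) [-+-] → (1.72477, 0.8881, 0)–(1.40359, 0.8881, 0.321174)  len=0.4542
  (v1,v4,v5) [-++] → (1.40359, 0.8881, 0.321174)–(1.19475, 0.8881, 0.53)  len=0.2953
  (v1,v5,v2) [-+-] → (1.19475, 0.8881, 0.53)–(0.933729, 0.8881, 0.268983)  len=0.3691
  (v2,v5,v6) [-++] → (0.933729, 0.8881, 0.268983)–(0.664757, 0.8881, 0)  len=0.3804
  (v2,v6,v3) [-+-] → (0.664757, 0.8881, 0)–(0.816964, 0.8881, -0.152206)  len=0.2153
  (v3,v6,v7) [-++] → (0.816964, 0.8881, -0.152206)–(1.19475, 0.8881, -0.53)  len=0.5343
  (v3,v7,v0) [-+-] → (1.19475, 0.8881, -0.53)–(1.45576, 0.8881, -0.268983)  len=0.3691
  (v0,v7,v4) [-++] → (1.45576, 0.8881, -0.268983)–(1.72477, 0.8881, 0)  len=0.3804
  (v6,v9,v10) [++-] → (-1.22237, 0.8881, 0.200941)–(-0.696343, 0.8881, 0)  len=0.5631
  (v6,v10,v7) [+-+] → (-0.696343, 0.8881, 0)–(-0.863541, 0.8881, -0.0638769)  len=0.1790
  (v7,v10,v11) [+-+] → (-0.863541, 0.8881, -0.0638769)–(-1.22237, 0.8881, -0.200941)  len=0.3841
  (v8,v12,v9) [+-+] → (-1.9174, 0.8881, 0)–(-1.52211, 0.8881, 0.488578)  len=0.6285
  (v9,v12,v13) [+--] → (-1.52211, 0.8881, 0.488578)–(-1.4886, 0.8881, 0.53)  len=0.0533
  (v9,v13,v10) [+--] → (-1.4886, 0.8881, 0.53)–(-1.22237, 0.8881, 0.200941)  len=0.4233
  (v10,v14,v11) [--+] → (-1.44381, 0.8881, -0.474638)–(-1.22237, 0.8881, -0.200941)  len=0.3521
  (v11,v14,v15) [+--] → (-1.44381, 0.8881, -0.474638)–(-1.4886, 0.8881, -0.53)  len=0.0712
  (v11,v15,v8) [+-+] → (-1.4886, 0.8881, -0.53)–(-1.82989, 0.8881, -0.108159)  len=0.5426
  (v8,v15,v12) [+--] → (-1.82989, 0.8881, -0.108159)–(-1.9174, 0.8881, 0)  len=0.1391

Chained into 2 loop(s):
  loop 1: 8 segments, perimeter = 2.9981
  loop 2: 10 segments, perimeter = 3.3362
Total perimeter = 6.334

loops=2 perimeter=6.334


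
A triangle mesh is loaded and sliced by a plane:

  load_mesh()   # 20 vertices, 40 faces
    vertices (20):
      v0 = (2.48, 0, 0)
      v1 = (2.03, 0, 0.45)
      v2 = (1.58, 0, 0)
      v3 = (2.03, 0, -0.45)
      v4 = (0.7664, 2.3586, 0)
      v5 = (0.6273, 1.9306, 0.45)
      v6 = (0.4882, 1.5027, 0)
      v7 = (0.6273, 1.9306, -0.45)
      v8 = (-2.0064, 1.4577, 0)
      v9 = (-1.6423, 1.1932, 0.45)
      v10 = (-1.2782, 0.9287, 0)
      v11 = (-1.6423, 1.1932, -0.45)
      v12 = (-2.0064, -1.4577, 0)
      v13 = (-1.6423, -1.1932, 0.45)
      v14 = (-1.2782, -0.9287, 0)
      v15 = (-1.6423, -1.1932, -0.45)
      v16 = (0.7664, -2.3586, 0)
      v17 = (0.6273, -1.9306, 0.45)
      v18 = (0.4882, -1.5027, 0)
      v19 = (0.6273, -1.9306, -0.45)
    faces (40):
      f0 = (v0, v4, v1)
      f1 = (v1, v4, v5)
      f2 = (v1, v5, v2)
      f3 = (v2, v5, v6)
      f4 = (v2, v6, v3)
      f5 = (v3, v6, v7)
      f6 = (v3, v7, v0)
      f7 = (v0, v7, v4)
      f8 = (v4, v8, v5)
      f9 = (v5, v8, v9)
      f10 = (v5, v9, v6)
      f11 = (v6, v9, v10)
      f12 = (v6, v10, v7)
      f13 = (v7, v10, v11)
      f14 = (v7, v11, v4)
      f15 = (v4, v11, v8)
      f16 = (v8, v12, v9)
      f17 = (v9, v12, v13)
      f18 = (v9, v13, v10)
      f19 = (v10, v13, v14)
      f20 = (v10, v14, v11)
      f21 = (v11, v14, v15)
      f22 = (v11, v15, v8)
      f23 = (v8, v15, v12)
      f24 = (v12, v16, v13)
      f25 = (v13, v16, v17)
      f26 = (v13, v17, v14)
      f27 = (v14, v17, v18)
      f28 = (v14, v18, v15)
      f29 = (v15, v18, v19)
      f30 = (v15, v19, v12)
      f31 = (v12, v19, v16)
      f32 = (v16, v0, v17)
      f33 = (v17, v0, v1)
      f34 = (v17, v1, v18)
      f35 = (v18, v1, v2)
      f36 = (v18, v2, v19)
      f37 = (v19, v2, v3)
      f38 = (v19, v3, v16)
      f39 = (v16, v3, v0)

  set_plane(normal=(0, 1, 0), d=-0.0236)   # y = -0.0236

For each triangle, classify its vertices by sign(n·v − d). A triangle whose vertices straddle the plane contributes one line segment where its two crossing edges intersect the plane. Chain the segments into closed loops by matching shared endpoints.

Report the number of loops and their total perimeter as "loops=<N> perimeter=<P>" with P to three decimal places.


loops=2 perimeter=4.861

Straddling triangles (16 of 40):
  (v8,v12,v9) [+-+] → (-2.0064, -0.0236, 0)–(-1.80943, -0.0236, 0.243444)  len=0.3132
  (v9,v12,v13) [+--] → (-1.80943, -0.0236, 0.243444)–(-1.6423, -0.0236, 0.45)  len=0.2657
  (v9,v13,v10) [+-+] → (-1.6423, -0.0236, 0.45)–(-1.44161, -0.0236, 0.201958)  len=0.3191
  (v10,v13,v14) [+--] → (-1.44161, -0.0236, 0.201958)–(-1.2782, -0.0236, 0)  len=0.2598
  (v10,v14,v11) [+-+] → (-1.2782, -0.0236, 0)–(-1.43351, -0.0236, -0.191948)  len=0.2469
  (v11,v14,v15) [+--] → (-1.43351, -0.0236, -0.191948)–(-1.6423, -0.0236, -0.45)  len=0.3319
  (v11,v15,v8) [+-+] → (-1.6423, -0.0236, -0.45)–(-1.80294, -0.0236, -0.251456)  len=0.2554
  (v8,v15,v12) [+--] → (-1.80294, -0.0236, -0.251456)–(-2.0064, -0.0236, 0)  len=0.3235
  (v16,v0,v17) [-+-] → (2.46285, -0.0236, 0)–(2.45735, -0.0236, 0.00550088)  len=0.0078
  (v17,v0,v1) [-++] → (2.45735, -0.0236, 0.00550088)–(2.01285, -0.0236, 0.45)  len=0.6286
  (v17,v1,v18) [-+-] → (2.01285, -0.0236, 0.45)–(2.00579, -0.0236, 0.442933)  len=0.0100
  (v18,v1,v2) [-++] → (2.00579, -0.0236, 0.442933)–(1.56285, -0.0236, 0)  len=0.6264
  (v18,v2,v19) [-+-] → (1.56285, -0.0236, 0)–(1.56835, -0.0236, -0.00550088)  len=0.0078
  (v19,v2,v3) [-++] → (1.56835, -0.0236, -0.00550088)–(2.01285, -0.0236, -0.45)  len=0.6286
  (v19,v3,v16) [-+-] → (2.01285, -0.0236, -0.45)–(2.01736, -0.0236, -0.445497)  len=0.0064
  (v16,v3,v0) [-++] → (2.01736, -0.0236, -0.445497)–(2.46285, -0.0236, 0)  len=0.6300

Chained into 2 loop(s):
  loop 1: 8 segments, perimeter = 2.3154
  loop 2: 8 segments, perimeter = 2.5456
Total perimeter = 4.861


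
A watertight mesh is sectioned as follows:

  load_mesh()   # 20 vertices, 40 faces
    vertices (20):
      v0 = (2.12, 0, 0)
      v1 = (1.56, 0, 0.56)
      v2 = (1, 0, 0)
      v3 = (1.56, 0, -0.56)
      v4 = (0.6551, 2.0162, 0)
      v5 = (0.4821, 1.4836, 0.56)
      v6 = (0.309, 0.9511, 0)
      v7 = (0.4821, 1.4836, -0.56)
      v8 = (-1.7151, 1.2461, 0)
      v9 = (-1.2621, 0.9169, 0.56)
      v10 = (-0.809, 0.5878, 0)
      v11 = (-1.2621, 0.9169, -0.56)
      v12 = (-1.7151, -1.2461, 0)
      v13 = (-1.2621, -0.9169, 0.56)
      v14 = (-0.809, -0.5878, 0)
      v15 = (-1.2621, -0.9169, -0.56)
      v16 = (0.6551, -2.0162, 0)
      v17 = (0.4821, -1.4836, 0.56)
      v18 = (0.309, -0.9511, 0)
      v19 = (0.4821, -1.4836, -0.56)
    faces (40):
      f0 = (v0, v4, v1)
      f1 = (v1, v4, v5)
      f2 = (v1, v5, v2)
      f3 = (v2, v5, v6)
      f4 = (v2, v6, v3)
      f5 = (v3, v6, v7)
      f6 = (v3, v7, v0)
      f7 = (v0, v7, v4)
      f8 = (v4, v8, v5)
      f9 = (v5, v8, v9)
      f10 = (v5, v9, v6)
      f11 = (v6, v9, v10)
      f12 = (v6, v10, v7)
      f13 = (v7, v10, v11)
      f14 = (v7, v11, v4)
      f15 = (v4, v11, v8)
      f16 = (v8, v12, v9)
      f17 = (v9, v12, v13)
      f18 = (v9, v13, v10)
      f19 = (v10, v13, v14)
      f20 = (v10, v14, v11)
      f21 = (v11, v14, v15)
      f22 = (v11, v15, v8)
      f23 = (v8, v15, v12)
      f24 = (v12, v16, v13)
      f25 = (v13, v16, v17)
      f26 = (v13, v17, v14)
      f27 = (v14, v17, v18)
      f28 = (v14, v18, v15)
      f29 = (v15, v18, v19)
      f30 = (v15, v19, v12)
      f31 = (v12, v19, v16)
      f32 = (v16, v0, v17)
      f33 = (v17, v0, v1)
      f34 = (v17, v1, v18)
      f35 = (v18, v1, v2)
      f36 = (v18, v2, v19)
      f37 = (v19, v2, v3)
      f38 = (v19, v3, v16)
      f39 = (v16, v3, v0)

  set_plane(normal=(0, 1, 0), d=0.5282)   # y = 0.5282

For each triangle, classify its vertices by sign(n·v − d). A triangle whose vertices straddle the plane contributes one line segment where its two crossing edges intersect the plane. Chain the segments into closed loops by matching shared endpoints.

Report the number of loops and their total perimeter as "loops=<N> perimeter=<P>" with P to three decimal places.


Straddling triangles (16 of 40):
  (v0,v4,v1) [-+-] → (1.73623, 0.5282, 0)–(1.32294, 0.5282, 0.413292)  len=0.5845
  (v1,v4,v5) [-++] → (1.32294, 0.5282, 0.413292)–(1.17624, 0.5282, 0.56)  len=0.2075
  (v1,v5,v2) [-+-] → (1.17624, 0.5282, 0.56)–(0.815614, 0.5282, 0.199374)  len=0.5100
  (v2,v5,v6) [-++] → (0.815614, 0.5282, 0.199374)–(0.616248, 0.5282, 0)  len=0.2820
  (v2,v6,v3) [-+-] → (0.616248, 0.5282, 0)–(0.865248, 0.5282, -0.249)  len=0.3521
  (v3,v6,v7) [-++] → (0.865248, 0.5282, -0.249)–(1.17624, 0.5282, -0.56)  len=0.4398
  (v3,v7,v0) [-+-] → (1.17624, 0.5282, -0.56)–(1.53687, 0.5282, -0.199374)  len=0.5100
  (v0,v7,v4) [-++] → (1.53687, 0.5282, -0.199374)–(1.73623, 0.5282, 0)  len=0.2820
  (v8,v12,v9) [+-+] → (-1.7151, 0.5282, 0)–(-1.34351, 0.5282, 0.459366)  len=0.5908
  (v9,v12,v13) [+--] → (-1.34351, 0.5282, 0.459366)–(-1.2621, 0.5282, 0.56)  len=0.1294
  (v9,v13,v10) [+-+] → (-1.2621, 0.5282, 0.56)–(-0.826947, 0.5282, 0.0221812)  len=0.6918
  (v10,v13,v14) [+--] → (-0.826947, 0.5282, 0.0221812)–(-0.809, 0.5282, 0)  len=0.0285
  (v10,v14,v11) [+-+] → (-0.809, 0.5282, 0)–(-1.14505, 0.5282, -0.415339)  len=0.5343
  (v11,v14,v15) [+--] → (-1.14505, 0.5282, -0.415339)–(-1.2621, 0.5282, -0.56)  len=0.1861
  (v11,v15,v8) [+-+] → (-1.2621, 0.5282, -0.56)–(-1.56475, 0.5282, -0.185864)  len=0.4812
  (v8,v15,v12) [+--] → (-1.56475, 0.5282, -0.185864)–(-1.7151, 0.5282, 0)  len=0.2391

Chained into 2 loop(s):
  loop 1: 8 segments, perimeter = 3.1678
  loop 2: 8 segments, perimeter = 2.8813
Total perimeter = 6.049

loops=2 perimeter=6.049


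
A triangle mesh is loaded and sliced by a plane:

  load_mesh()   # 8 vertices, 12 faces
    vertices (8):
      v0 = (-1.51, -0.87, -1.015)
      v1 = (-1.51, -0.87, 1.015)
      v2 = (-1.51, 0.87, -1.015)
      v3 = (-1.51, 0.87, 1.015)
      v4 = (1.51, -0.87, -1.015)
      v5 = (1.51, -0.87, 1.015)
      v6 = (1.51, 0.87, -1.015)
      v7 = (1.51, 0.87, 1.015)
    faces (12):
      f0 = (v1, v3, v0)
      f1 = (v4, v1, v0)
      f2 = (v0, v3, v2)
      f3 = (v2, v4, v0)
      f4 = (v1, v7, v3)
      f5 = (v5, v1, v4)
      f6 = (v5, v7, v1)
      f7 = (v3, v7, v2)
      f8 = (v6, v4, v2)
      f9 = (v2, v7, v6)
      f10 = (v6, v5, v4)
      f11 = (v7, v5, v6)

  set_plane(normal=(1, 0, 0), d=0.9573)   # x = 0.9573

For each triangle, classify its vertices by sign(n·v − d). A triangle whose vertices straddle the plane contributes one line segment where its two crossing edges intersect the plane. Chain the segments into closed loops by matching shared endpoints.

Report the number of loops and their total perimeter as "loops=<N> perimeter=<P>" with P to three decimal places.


Straddling triangles (8 of 12):
  (v4,v1,v0) [+--] → (0.9573, -0.87, -0.643483)–(0.9573, -0.87, -1.015)  len=0.3715
  (v2,v4,v0) [-+-] → (0.9573, -0.551557, -1.015)–(0.9573, -0.87, -1.015)  len=0.3184
  (v1,v7,v3) [-+-] → (0.9573, 0.551557, 1.015)–(0.9573, 0.87, 1.015)  len=0.3184
  (v5,v1,v4) [+-+] → (0.9573, -0.87, 1.015)–(0.9573, -0.87, -0.643483)  len=1.6585
  (v5,v7,v1) [++-] → (0.9573, 0.551557, 1.015)–(0.9573, -0.87, 1.015)  len=1.4216
  (v3,v7,v2) [-+-] → (0.9573, 0.87, 1.015)–(0.9573, 0.87, 0.643483)  len=0.3715
  (v6,v4,v2) [++-] → (0.9573, -0.551557, -1.015)–(0.9573, 0.87, -1.015)  len=1.4216
  (v2,v7,v6) [-++] → (0.9573, 0.87, 0.643483)–(0.9573, 0.87, -1.015)  len=1.6585

Chained into 1 loop(s):
  loop 1: 8 segments, perimeter = 7.5400
Total perimeter = 7.540

loops=1 perimeter=7.540


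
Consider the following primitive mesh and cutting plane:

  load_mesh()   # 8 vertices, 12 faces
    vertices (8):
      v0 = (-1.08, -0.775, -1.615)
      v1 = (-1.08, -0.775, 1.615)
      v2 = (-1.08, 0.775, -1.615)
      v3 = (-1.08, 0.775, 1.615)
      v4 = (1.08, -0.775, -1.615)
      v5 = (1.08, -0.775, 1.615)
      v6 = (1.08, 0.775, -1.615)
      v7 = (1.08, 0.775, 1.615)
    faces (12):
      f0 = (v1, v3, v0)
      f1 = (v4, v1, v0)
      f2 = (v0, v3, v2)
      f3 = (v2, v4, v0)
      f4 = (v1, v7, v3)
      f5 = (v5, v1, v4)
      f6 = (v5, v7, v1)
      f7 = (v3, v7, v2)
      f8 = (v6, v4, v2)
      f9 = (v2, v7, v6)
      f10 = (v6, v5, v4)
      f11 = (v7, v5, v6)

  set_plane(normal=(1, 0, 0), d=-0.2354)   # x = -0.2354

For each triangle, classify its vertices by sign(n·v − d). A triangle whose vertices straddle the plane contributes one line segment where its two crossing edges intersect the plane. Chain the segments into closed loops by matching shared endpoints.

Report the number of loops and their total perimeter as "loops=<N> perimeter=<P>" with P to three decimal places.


loops=1 perimeter=9.560

Straddling triangles (8 of 12):
  (v4,v1,v0) [+--] → (-0.2354, -0.775, 0.35201)–(-0.2354, -0.775, -1.615)  len=1.9670
  (v2,v4,v0) [-+-] → (-0.2354, 0.168921, -1.615)–(-0.2354, -0.775, -1.615)  len=0.9439
  (v1,v7,v3) [-+-] → (-0.2354, -0.168921, 1.615)–(-0.2354, 0.775, 1.615)  len=0.9439
  (v5,v1,v4) [+-+] → (-0.2354, -0.775, 1.615)–(-0.2354, -0.775, 0.35201)  len=1.2630
  (v5,v7,v1) [++-] → (-0.2354, -0.168921, 1.615)–(-0.2354, -0.775, 1.615)  len=0.6061
  (v3,v7,v2) [-+-] → (-0.2354, 0.775, 1.615)–(-0.2354, 0.775, -0.35201)  len=1.9670
  (v6,v4,v2) [++-] → (-0.2354, 0.168921, -1.615)–(-0.2354, 0.775, -1.615)  len=0.6061
  (v2,v7,v6) [-++] → (-0.2354, 0.775, -0.35201)–(-0.2354, 0.775, -1.615)  len=1.2630

Chained into 1 loop(s):
  loop 1: 8 segments, perimeter = 9.5600
Total perimeter = 9.560


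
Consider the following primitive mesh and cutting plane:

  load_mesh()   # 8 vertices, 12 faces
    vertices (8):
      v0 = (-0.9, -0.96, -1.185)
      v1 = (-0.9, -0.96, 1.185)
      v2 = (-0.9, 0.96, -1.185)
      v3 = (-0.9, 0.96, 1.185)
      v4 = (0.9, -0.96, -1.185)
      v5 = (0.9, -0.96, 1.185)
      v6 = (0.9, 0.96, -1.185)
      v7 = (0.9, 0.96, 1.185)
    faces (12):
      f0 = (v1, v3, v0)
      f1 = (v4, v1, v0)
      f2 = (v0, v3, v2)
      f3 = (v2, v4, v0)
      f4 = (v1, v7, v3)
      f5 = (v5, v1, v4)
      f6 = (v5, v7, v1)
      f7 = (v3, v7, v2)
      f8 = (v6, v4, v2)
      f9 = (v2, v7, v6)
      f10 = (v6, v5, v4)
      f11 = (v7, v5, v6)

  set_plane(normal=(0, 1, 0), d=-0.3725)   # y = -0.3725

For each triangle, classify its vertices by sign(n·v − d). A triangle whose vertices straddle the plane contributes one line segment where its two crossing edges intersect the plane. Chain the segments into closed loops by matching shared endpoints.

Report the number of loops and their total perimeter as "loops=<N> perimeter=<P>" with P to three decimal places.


Straddling triangles (8 of 12):
  (v1,v3,v0) [-+-] → (-0.9, -0.3725, 1.185)–(-0.9, -0.3725, -0.459805)  len=1.6448
  (v0,v3,v2) [-++] → (-0.9, -0.3725, -0.459805)–(-0.9, -0.3725, -1.185)  len=0.7252
  (v2,v4,v0) [+--] → (0.349219, -0.3725, -1.185)–(-0.9, -0.3725, -1.185)  len=1.2492
  (v1,v7,v3) [-++] → (-0.349219, -0.3725, 1.185)–(-0.9, -0.3725, 1.185)  len=0.5508
  (v5,v7,v1) [-+-] → (0.9, -0.3725, 1.185)–(-0.349219, -0.3725, 1.185)  len=1.2492
  (v6,v4,v2) [+-+] → (0.9, -0.3725, -1.185)–(0.349219, -0.3725, -1.185)  len=0.5508
  (v6,v5,v4) [+--] → (0.9, -0.3725, 0.459805)–(0.9, -0.3725, -1.185)  len=1.6448
  (v7,v5,v6) [+-+] → (0.9, -0.3725, 1.185)–(0.9, -0.3725, 0.459805)  len=0.7252

Chained into 1 loop(s):
  loop 1: 8 segments, perimeter = 8.3400
Total perimeter = 8.340

loops=1 perimeter=8.340


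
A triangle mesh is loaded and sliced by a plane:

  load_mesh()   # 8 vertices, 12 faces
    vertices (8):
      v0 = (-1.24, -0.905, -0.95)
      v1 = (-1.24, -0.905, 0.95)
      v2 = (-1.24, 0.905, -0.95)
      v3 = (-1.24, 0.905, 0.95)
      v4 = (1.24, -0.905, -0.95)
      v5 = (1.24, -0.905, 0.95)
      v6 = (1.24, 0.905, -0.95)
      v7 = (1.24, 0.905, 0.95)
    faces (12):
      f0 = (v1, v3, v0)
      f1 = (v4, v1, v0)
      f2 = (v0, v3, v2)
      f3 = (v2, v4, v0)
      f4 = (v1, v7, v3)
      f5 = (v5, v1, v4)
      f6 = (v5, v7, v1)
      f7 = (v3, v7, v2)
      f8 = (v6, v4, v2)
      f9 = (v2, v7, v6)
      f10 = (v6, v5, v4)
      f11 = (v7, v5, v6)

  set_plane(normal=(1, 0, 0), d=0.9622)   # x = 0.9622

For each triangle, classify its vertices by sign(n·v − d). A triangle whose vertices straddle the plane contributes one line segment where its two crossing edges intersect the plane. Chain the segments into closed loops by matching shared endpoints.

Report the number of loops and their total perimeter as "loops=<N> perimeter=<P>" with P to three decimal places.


loops=1 perimeter=7.420

Straddling triangles (8 of 12):
  (v4,v1,v0) [+--] → (0.9622, -0.905, -0.737169)–(0.9622, -0.905, -0.95)  len=0.2128
  (v2,v4,v0) [-+-] → (0.9622, -0.702251, -0.95)–(0.9622, -0.905, -0.95)  len=0.2027
  (v1,v7,v3) [-+-] → (0.9622, 0.702251, 0.95)–(0.9622, 0.905, 0.95)  len=0.2027
  (v5,v1,v4) [+-+] → (0.9622, -0.905, 0.95)–(0.9622, -0.905, -0.737169)  len=1.6872
  (v5,v7,v1) [++-] → (0.9622, 0.702251, 0.95)–(0.9622, -0.905, 0.95)  len=1.6073
  (v3,v7,v2) [-+-] → (0.9622, 0.905, 0.95)–(0.9622, 0.905, 0.737169)  len=0.2128
  (v6,v4,v2) [++-] → (0.9622, -0.702251, -0.95)–(0.9622, 0.905, -0.95)  len=1.6073
  (v2,v7,v6) [-++] → (0.9622, 0.905, 0.737169)–(0.9622, 0.905, -0.95)  len=1.6872

Chained into 1 loop(s):
  loop 1: 8 segments, perimeter = 7.4200
Total perimeter = 7.420


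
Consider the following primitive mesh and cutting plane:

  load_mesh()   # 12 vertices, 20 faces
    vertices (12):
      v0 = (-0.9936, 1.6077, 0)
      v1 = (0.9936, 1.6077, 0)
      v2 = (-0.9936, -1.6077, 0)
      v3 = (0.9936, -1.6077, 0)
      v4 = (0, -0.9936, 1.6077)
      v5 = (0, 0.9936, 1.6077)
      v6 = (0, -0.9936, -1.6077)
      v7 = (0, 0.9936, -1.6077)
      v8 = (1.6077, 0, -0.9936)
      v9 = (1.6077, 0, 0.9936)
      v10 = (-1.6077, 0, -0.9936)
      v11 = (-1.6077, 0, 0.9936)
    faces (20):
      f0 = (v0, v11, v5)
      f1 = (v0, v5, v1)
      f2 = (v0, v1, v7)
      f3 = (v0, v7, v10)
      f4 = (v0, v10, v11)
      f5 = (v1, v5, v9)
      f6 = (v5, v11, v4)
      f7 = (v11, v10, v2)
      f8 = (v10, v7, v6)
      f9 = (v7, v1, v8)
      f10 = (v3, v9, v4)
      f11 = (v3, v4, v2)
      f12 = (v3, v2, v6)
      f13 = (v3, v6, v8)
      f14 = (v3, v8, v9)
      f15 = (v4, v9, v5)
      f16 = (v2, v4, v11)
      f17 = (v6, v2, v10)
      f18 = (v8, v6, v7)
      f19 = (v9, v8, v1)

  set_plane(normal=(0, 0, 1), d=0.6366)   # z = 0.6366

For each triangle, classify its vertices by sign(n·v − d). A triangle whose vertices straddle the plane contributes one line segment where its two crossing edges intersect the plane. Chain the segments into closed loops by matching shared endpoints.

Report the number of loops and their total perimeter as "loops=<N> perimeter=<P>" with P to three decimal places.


loops=1 perimeter=9.325

Straddling triangles (10 of 20):
  (v0,v11,v5) [-++] → (-1.38705, 0.577646, 0.6366)–(-0.600165, 1.36454, 0.6366)  len=1.1128
  (v0,v5,v1) [-+-] → (-0.600165, 1.36454, 0.6366)–(0.600165, 1.36454, 0.6366)  len=1.2003
  (v0,v10,v11) [--+] → (-1.6077, 0, 0.6366)–(-1.38705, 0.577646, 0.6366)  len=0.6184
  (v1,v5,v9) [-++] → (0.600165, 1.36454, 0.6366)–(1.38705, 0.577646, 0.6366)  len=1.1128
  (v11,v10,v2) [+--] → (-1.6077, 0, 0.6366)–(-1.38705, -0.577646, 0.6366)  len=0.6184
  (v3,v9,v4) [-++] → (1.38705, -0.577646, 0.6366)–(0.600165, -1.36454, 0.6366)  len=1.1128
  (v3,v4,v2) [-+-] → (0.600165, -1.36454, 0.6366)–(-0.600165, -1.36454, 0.6366)  len=1.2003
  (v3,v8,v9) [--+] → (1.6077, 0, 0.6366)–(1.38705, -0.577646, 0.6366)  len=0.6184
  (v2,v4,v11) [-++] → (-0.600165, -1.36454, 0.6366)–(-1.38705, -0.577646, 0.6366)  len=1.1128
  (v9,v8,v1) [+--] → (1.6077, 0, 0.6366)–(1.38705, 0.577646, 0.6366)  len=0.6184

Chained into 1 loop(s):
  loop 1: 10 segments, perimeter = 9.3254
Total perimeter = 9.325


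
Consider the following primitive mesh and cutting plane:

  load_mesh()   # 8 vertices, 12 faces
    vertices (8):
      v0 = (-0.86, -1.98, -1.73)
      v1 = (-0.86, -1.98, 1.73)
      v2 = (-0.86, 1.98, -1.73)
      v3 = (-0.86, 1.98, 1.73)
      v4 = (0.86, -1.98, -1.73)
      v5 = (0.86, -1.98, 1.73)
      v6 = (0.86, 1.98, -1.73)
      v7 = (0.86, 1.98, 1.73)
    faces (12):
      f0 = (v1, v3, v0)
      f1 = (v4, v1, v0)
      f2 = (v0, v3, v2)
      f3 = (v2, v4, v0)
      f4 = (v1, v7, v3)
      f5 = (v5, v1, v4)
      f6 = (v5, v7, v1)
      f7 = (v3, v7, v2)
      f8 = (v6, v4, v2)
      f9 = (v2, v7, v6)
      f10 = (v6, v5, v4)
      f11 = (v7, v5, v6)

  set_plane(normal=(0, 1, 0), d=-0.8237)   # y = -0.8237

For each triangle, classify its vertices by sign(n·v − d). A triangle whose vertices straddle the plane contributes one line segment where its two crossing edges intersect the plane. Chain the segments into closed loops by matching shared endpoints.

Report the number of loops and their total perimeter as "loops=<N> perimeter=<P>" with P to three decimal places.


Straddling triangles (8 of 12):
  (v1,v3,v0) [-+-] → (-0.86, -0.8237, 1.73)–(-0.86, -0.8237, -0.719697)  len=2.4497
  (v0,v3,v2) [-++] → (-0.86, -0.8237, -0.719697)–(-0.86, -0.8237, -1.73)  len=1.0103
  (v2,v4,v0) [+--] → (0.357769, -0.8237, -1.73)–(-0.86, -0.8237, -1.73)  len=1.2178
  (v1,v7,v3) [-++] → (-0.357769, -0.8237, 1.73)–(-0.86, -0.8237, 1.73)  len=0.5022
  (v5,v7,v1) [-+-] → (0.86, -0.8237, 1.73)–(-0.357769, -0.8237, 1.73)  len=1.2178
  (v6,v4,v2) [+-+] → (0.86, -0.8237, -1.73)–(0.357769, -0.8237, -1.73)  len=0.5022
  (v6,v5,v4) [+--] → (0.86, -0.8237, 0.719697)–(0.86, -0.8237, -1.73)  len=2.4497
  (v7,v5,v6) [+-+] → (0.86, -0.8237, 1.73)–(0.86, -0.8237, 0.719697)  len=1.0103

Chained into 1 loop(s):
  loop 1: 8 segments, perimeter = 10.3600
Total perimeter = 10.360

loops=1 perimeter=10.360
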